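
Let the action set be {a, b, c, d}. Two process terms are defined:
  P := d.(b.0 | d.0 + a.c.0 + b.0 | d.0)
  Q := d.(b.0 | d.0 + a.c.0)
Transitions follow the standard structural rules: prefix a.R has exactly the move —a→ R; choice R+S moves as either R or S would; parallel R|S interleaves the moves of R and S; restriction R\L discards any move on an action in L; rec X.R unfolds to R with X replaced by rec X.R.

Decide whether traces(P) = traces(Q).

traces(P) = traces(Q)

P's transition system — 7 states:
  m0 = d.(b.0 | d.0 + a.c.0 + b.0 | d.0) → ··d··> m1
  m1 = b.0 | d.0 + a.c.0 + b.0 | d.0 → ··a··> m2, ··b··> m3, ··d··> m4
  m2 = c.0 → ··c··> m5
  m3 = 0 | d.0 → ··d··> m6
  m4 = b.0 | 0 → ··b··> m6
  m5 = 0 → stopped
  m6 = 0 | 0 → stopped
Q's transition system — 7 states:
  n0 = d.(b.0 | d.0 + a.c.0) → ··d··> n1
  n1 = b.0 | d.0 + a.c.0 → ··a··> n2, ··b··> n3, ··d··> n4
  n2 = c.0 → ··c··> n5
  n3 = 0 | d.0 → ··d··> n6
  n4 = b.0 | 0 → ··b··> n6
  n5 = 0 → stopped
  n6 = 0 | 0 → stopped
Bisimilarity quotient blocks:
  B0 = {m0, n0}
  B1 = {m1, n1}
  B2 = {m4, n4}
  B3 = {m5, m6, n5, n6}
  B4 = {m2, n2}
  B5 = {m3, n3}
m0 ∈ B0, n0 ∈ B0 → same block
Bisimilar ⇒ trace-equivalent.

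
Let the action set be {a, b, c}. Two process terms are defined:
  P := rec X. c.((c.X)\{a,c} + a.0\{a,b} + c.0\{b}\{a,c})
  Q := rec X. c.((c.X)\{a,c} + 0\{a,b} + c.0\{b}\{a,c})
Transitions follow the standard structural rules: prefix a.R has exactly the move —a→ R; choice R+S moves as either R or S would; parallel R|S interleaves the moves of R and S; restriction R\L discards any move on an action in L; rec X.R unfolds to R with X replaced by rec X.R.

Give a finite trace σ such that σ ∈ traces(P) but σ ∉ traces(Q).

LTS(P): 4 reachable states
  u0 = rec X. c.((c.X)\{a,c} + a.0\{a,b} + c.0\{b}\{a,c}) :: —c→ u1
  u1 = (c.(rec X. c.((c.X)\{a,c} + a.0\{a,b} + c.0\{b}\{a,c})))\{a,c} + a.0\{a,b} + c.0\{b}\{a,c} :: —a→ u2, —c→ u3
  u2 = 0\{a,b} :: deadlocked
  u3 = 0\{b}\{a,c} :: deadlocked
LTS(Q): 3 reachable states
  v0 = rec X. c.((c.X)\{a,c} + 0\{a,b} + c.0\{b}\{a,c}) :: —c→ v1
  v1 = (c.(rec X. c.((c.X)\{a,c} + 0\{a,b} + c.0\{b}\{a,c})))\{a,c} + 0\{a,b} + c.0\{b}\{a,c} :: —c→ v2
  v2 = 0\{b}\{a,c} :: deadlocked
Run σ = ⟨ca⟩ on P: start {u0}
  [1] c ⇒ {u1}
  [2] a ⇒ {u2}
  P completes σ.
Run σ = ⟨ca⟩ on Q: start {v0}
  [1] c ⇒ {v1}
  [2] a ⇒ ∅ (Q stuck)

ca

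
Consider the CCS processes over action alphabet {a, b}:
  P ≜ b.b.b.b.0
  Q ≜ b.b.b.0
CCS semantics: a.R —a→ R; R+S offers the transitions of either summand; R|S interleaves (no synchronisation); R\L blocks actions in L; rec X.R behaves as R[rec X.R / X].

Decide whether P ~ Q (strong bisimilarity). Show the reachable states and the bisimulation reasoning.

P's transition system — 5 states:
  u0 = b.b.b.b.0 :: -b-> u1
  u1 = b.b.b.0 :: -b-> u2
  u2 = b.b.0 :: -b-> u3
  u3 = b.0 :: -b-> u4
  u4 = 0 :: ∅
Q's transition system — 4 states:
  v0 = b.b.b.0 :: -b-> v1
  v1 = b.b.0 :: -b-> v2
  v2 = b.0 :: -b-> v3
  v3 = 0 :: ∅
Coarsest stable partition (strong bisimilarity classes):
  B0 = {u0}
  B1 = {u1, v0}
  B2 = {u2, v1}
  B3 = {u3, v2}
  B4 = {u4, v3}
u0 ∈ B0, v0 ∈ B1 → different blocks

not bisimilar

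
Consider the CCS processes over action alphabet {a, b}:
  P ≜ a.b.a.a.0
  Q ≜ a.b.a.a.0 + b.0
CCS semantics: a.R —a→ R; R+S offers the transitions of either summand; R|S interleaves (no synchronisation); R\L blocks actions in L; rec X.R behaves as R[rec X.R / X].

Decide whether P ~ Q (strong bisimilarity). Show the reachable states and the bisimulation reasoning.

P's transition system — 5 states:
  p0 = a.b.a.a.0 → --a--▸ p1
  p1 = b.a.a.0 → --b--▸ p2
  p2 = a.a.0 → --a--▸ p3
  p3 = a.0 → --a--▸ p4
  p4 = 0 → stopped
Q's transition system — 5 states:
  q0 = a.b.a.a.0 + b.0 → --a--▸ q1, --b--▸ q2
  q1 = b.a.a.0 → --b--▸ q3
  q2 = 0 → stopped
  q3 = a.a.0 → --a--▸ q4
  q4 = a.0 → --a--▸ q2
Partition-refinement fixed point:
  B0 = {p0}
  B1 = {p1, q1}
  B2 = {p2, q3}
  B3 = {p3, q4}
  B4 = {p4, q2}
  B5 = {q0}
p0 ∈ B0, q0 ∈ B5 → different blocks

NO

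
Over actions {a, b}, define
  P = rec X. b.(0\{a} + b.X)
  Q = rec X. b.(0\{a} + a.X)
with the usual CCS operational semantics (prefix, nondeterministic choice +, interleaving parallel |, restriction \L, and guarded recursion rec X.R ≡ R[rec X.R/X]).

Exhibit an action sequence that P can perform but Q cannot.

bb

P's transition system — 2 states:
  u0 = rec X. b.(0\{a} + b.X) has moves -b-> u1
  u1 = 0\{a} + b.(rec X. b.(0\{a} + b.X)) has moves -b-> u0
Q's transition system — 2 states:
  v0 = rec X. b.(0\{a} + a.X) has moves -b-> v1
  v1 = 0\{a} + a.(rec X. b.(0\{a} + a.X)) has moves -a-> v0
Trace ⟨bb⟩ through P, begin at {u0}:
  after b @ step 1: {u1}
  after b @ step 2: {u0}
  — P admits the full trace.
Trace ⟨bb⟩ through Q, begin at {v0}:
  after b @ step 1: {v1}
  after b @ step 2: no successor for Q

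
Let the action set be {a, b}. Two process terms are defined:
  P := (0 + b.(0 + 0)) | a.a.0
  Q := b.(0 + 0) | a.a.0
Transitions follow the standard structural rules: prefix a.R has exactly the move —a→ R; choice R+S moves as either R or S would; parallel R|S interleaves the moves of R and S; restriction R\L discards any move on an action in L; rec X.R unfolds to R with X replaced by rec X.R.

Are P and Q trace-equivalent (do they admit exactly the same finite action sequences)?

P's transition system — 6 states:
  s0 = (0 + b.(0 + 0)) | a.a.0 has moves =a=> s1, =b=> s2
  s1 = (0 + b.(0 + 0)) | a.0 has moves =a=> s3, =b=> s4
  s2 = (0 + 0) | a.a.0 has moves =a=> s4
  s3 = (0 + b.(0 + 0)) | 0 has moves =b=> s5
  s4 = (0 + 0) | a.0 has moves =a=> s5
  s5 = (0 + 0) | 0 has moves deadlocked
Q's transition system — 6 states:
  t0 = b.(0 + 0) | a.a.0 has moves =a=> t1, =b=> t2
  t1 = b.(0 + 0) | a.0 has moves =a=> t3, =b=> t4
  t2 = (0 + 0) | a.a.0 has moves =a=> t4
  t3 = b.(0 + 0) | 0 has moves =b=> t5
  t4 = (0 + 0) | a.0 has moves =a=> t5
  t5 = (0 + 0) | 0 has moves deadlocked
Coarsest stable partition (strong bisimilarity classes):
  B0 = {s0, t0}
  B1 = {s2, t2}
  B2 = {s4, t4}
  B3 = {s5, t5}
  B4 = {s1, t1}
  B5 = {s3, t3}
s0 ∈ B0, t0 ∈ B0 → same block
Bisimilar ⇒ trace-equivalent.

traces(P) = traces(Q)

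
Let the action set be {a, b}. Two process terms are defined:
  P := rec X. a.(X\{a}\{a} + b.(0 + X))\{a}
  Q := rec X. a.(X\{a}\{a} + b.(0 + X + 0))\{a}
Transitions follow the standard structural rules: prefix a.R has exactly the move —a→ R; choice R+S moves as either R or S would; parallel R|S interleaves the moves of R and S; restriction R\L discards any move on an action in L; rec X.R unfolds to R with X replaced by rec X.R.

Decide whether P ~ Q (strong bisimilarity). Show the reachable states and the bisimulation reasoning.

bisimilar

Reachable graph of P (3 states):
  p0 = rec X. a.(X\{a}\{a} + b.(0 + X))\{a} → -a-> p1
  p1 = ((rec X. a.(X\{a}\{a} + b.(0 + X))\{a})\{a}\{a} + b.(0 + (rec X. a.(X\{a}\{a} + b.(0 + X))\{a})))\{a} → -b-> p2
  p2 = (0 + (rec X. a.(X\{a}\{a} + b.(0 + X))\{a}))\{a} → (no moves)
Reachable graph of Q (3 states):
  q0 = rec X. a.(X\{a}\{a} + b.(0 + X + 0))\{a} → -a-> q1
  q1 = ((rec X. a.(X\{a}\{a} + b.(0 + X + 0))\{a})\{a}\{a} + b.(0 + (rec X. a.(X\{a}\{a} + b.(0 + X + 0))\{a}) + 0))\{a} → -b-> q2
  q2 = (0 + (rec X. a.(X\{a}\{a} + b.(0 + X + 0))\{a}) + 0)\{a} → (no moves)
Bisimilarity quotient blocks:
  B0 = {p0, q0}
  B1 = {p1, q1}
  B2 = {p2, q2}
p0 ∈ B0, q0 ∈ B0 → same block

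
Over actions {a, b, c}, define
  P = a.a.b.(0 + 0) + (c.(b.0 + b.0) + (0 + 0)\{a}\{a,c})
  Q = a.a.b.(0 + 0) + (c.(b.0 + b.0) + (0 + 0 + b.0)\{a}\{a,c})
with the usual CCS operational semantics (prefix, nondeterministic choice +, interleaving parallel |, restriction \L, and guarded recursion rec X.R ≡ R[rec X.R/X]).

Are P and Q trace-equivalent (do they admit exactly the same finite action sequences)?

LTS(P): 6 reachable states
  p0 = a.a.b.(0 + 0) + (c.(b.0 + b.0) + (0 + 0)\{a}\{a,c}) ⊢ ··a··> p1, ··c··> p2
  p1 = a.b.(0 + 0) ⊢ ··a··> p3
  p2 = b.0 + b.0 ⊢ ··b··> p4
  p3 = b.(0 + 0) ⊢ ··b··> p5
  p4 = 0 ⊢ deadlocked
  p5 = 0 + 0 ⊢ deadlocked
LTS(Q): 7 reachable states
  q0 = a.a.b.(0 + 0) + (c.(b.0 + b.0) + (0 + 0 + b.0)\{a}\{a,c}) ⊢ ··a··> q1, ··b··> q2, ··c··> q3
  q1 = a.b.(0 + 0) ⊢ ··a··> q4
  q2 = 0\{a}\{a,c} ⊢ deadlocked
  q3 = b.0 + b.0 ⊢ ··b··> q5
  q4 = b.(0 + 0) ⊢ ··b··> q6
  q5 = 0 ⊢ deadlocked
  q6 = 0 + 0 ⊢ deadlocked
Trace ⟨b⟩ through Q, begin at {q0}:
  step 1 (b): {q2}
  — Q admits the full trace.
Trace ⟨b⟩ through P, begin at {p0}:
  step 1 (b): no successor for P

traces(P) ≠ traces(Q) — witness ⟨b⟩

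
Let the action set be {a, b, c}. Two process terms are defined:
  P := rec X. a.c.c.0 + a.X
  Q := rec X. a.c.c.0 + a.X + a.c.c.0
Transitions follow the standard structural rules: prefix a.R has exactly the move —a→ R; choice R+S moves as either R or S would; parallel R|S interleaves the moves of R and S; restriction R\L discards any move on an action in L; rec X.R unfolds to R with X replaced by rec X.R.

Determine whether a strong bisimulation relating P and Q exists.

LTS(P): 4 reachable states
  u0 = rec X. a.c.c.0 + a.X has moves ··a··> u0, ··a··> u1
  u1 = c.c.0 has moves ··c··> u2
  u2 = c.0 has moves ··c··> u3
  u3 = 0 has moves (no moves)
LTS(Q): 4 reachable states
  v0 = rec X. a.c.c.0 + a.X + a.c.c.0 has moves ··a··> v0, ··a··> v1
  v1 = c.c.0 has moves ··c··> v2
  v2 = c.0 has moves ··c··> v3
  v3 = 0 has moves (no moves)
Bisimilarity quotient blocks:
  B0 = {u0, v0}
  B1 = {u1, v1}
  B2 = {u2, v2}
  B3 = {u3, v3}
u0 ∈ B0, v0 ∈ B0 → same block

P ~ Q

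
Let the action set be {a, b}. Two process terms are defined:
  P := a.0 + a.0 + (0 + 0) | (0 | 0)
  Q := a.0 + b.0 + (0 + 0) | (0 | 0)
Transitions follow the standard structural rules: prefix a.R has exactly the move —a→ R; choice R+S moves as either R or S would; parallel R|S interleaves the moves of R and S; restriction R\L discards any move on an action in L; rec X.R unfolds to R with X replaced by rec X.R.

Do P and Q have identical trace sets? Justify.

NO — witness ⟨b⟩

P's transition system — 2 states:
  u0 = a.0 + a.0 + (0 + 0) | (0 | 0) has moves ··a··> u1
  u1 = 0 has moves deadlocked
Q's transition system — 2 states:
  v0 = a.0 + b.0 + (0 + 0) | (0 | 0) has moves ··a··> v1, ··b··> v1
  v1 = 0 has moves deadlocked
Executing b from Q (initial set {v0}):
  after b @ step 1: {v1}
  ✓ Q
Executing b from P (initial set {u0}):
  after b @ step 1: ∅  — P cannot continue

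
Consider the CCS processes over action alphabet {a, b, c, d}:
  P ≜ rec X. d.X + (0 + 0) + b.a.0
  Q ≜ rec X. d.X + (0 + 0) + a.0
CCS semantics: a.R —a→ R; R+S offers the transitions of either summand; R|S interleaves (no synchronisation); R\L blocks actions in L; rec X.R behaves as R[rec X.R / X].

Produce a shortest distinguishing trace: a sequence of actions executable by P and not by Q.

LTS(P): 3 reachable states
  p0 = rec X. d.X + (0 + 0) + b.a.0 ⊢ --b--▸ p1, --d--▸ p0
  p1 = a.0 ⊢ --a--▸ p2
  p2 = 0 ⊢ ∅
LTS(Q): 2 reachable states
  q0 = rec X. d.X + (0 + 0) + a.0 ⊢ --a--▸ q1, --d--▸ q0
  q1 = 0 ⊢ ∅
Executing b from P (initial set {p0}):
  after b @ step 1: {p1}
  P completes σ.
Executing b from Q (initial set {q0}):
  after b @ step 1: ∅  — Q cannot continue

b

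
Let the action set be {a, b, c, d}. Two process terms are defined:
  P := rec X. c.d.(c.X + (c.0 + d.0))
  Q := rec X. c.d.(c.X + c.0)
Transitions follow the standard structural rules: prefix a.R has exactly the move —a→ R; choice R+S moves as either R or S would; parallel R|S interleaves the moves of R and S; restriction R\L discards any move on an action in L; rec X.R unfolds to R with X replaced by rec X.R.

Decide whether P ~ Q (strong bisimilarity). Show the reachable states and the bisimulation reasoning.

Reachable graph of P (4 states):
  s0 = rec X. c.d.(c.X + (c.0 + d.0)) → =c=> s1
  s1 = d.(c.(rec X. c.d.(c.X + (c.0 + d.0))) + (c.0 + d.0)) → =d=> s2
  s2 = c.(rec X. c.d.(c.X + (c.0 + d.0))) + (c.0 + d.0) → =c=> s0, =c=> s3, =d=> s3
  s3 = 0 → deadlocked
Reachable graph of Q (4 states):
  t0 = rec X. c.d.(c.X + c.0) → =c=> t1
  t1 = d.(c.(rec X. c.d.(c.X + c.0)) + c.0) → =d=> t2
  t2 = c.(rec X. c.d.(c.X + c.0)) + c.0 → =c=> t0, =c=> t3
  t3 = 0 → deadlocked
Partition-refinement fixed point:
  B0 = {s0}
  B1 = {s1}
  B2 = {s2}
  B3 = {s3, t3}
  B4 = {t0}
  B5 = {t1}
  B6 = {t2}
s0 ∈ B0, t0 ∈ B4 → different blocks

not bisimilar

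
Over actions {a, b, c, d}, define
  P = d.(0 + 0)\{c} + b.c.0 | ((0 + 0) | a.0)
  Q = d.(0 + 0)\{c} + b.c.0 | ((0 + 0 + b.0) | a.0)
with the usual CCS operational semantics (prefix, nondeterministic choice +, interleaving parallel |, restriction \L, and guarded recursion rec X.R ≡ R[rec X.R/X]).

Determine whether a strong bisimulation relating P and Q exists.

NO

LTS(P): 7 reachable states
  s0 = d.(0 + 0)\{c} + b.c.0 | ((0 + 0) | a.0) → ··a··> s1, ··b··> s2, ··d··> s3
  s1 = b.c.0 | ((0 + 0) | 0) → ··b··> s4
  s2 = c.0 | ((0 + 0) | a.0) → ··a··> s4, ··c··> s5
  s3 = (0 + 0)\{c} → ·
  s4 = c.0 | ((0 + 0) | 0) → ··c··> s6
  s5 = 0 | ((0 + 0) | a.0) → ··a··> s6
  s6 = 0 | ((0 + 0) | 0) → ·
LTS(Q): 13 reachable states
  t0 = d.(0 + 0)\{c} + b.c.0 | ((0 + 0 + b.0) | a.0) → ··a··> t1, ··b··> t2, ··b··> t3, ··d··> t4
  t1 = b.c.0 | ((0 + 0 + b.0) | 0) → ··b··> t5, ··b··> t6
  t2 = b.c.0 | (0 | a.0) → ··a··> t5, ··b··> t7
  t3 = c.0 | ((0 + 0 + b.0) | a.0) → ··a··> t6, ··b··> t7, ··c··> t8
  t4 = (0 + 0)\{c} → ·
  t5 = b.c.0 | (0 | 0) → ··b··> t9
  t6 = c.0 | ((0 + 0 + b.0) | 0) → ··b··> t9, ··c··> t10
  t7 = c.0 | (0 | a.0) → ··a··> t9, ··c··> t11
  t8 = 0 | ((0 + 0 + b.0) | a.0) → ··a··> t10, ··b··> t11
  t9 = c.0 | (0 | 0) → ··c··> t12
  t10 = 0 | ((0 + 0 + b.0) | 0) → ··b··> t12
  t11 = 0 | (0 | a.0) → ··a··> t12
  t12 = 0 | (0 | 0) → ·
Coarsest stable partition (strong bisimilarity classes):
  B0 = {s0}
  B1 = {s1, t5}
  B2 = {s4, t9}
  B3 = {s3, s6, t12, t4}
  B4 = {s2, t7}
  B5 = {s5, t11}
  B6 = {t0}
  B7 = {t1}
  B8 = {t6}
  B9 = {t10}
  B10 = {t3}
  B11 = {t8}
  B12 = {t2}
s0 ∈ B0, t0 ∈ B6 → different blocks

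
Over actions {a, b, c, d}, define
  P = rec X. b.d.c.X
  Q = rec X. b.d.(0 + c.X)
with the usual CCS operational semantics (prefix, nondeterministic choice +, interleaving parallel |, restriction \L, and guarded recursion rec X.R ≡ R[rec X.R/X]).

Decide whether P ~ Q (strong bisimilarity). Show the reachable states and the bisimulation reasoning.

Reachable graph of P (3 states):
  m0 = rec X. b.d.c.X ⊢ =b=> m1
  m1 = d.c.(rec X. b.d.c.X) ⊢ =d=> m2
  m2 = c.(rec X. b.d.c.X) ⊢ =c=> m0
Reachable graph of Q (3 states):
  n0 = rec X. b.d.(0 + c.X) ⊢ =b=> n1
  n1 = d.(0 + c.(rec X. b.d.(0 + c.X))) ⊢ =d=> n2
  n2 = 0 + c.(rec X. b.d.(0 + c.X)) ⊢ =c=> n0
Partition-refinement fixed point:
  B0 = {m0, n0}
  B1 = {m1, n1}
  B2 = {m2, n2}
m0 ∈ B0, n0 ∈ B0 → same block

YES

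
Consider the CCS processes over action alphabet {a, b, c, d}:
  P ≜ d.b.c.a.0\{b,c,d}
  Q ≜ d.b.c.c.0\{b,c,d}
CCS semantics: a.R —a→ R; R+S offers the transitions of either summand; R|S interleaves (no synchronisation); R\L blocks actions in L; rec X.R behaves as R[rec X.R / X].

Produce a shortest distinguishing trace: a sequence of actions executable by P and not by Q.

Reachable graph of P (5 states):
  p0 = d.b.c.a.0\{b,c,d} | -d-> p1
  p1 = b.c.a.0\{b,c,d} | -b-> p2
  p2 = c.a.0\{b,c,d} | -c-> p3
  p3 = a.0\{b,c,d} | -a-> p4
  p4 = 0\{b,c,d} | (no moves)
Reachable graph of Q (5 states):
  q0 = d.b.c.c.0\{b,c,d} | -d-> q1
  q1 = b.c.c.0\{b,c,d} | -b-> q2
  q2 = c.c.0\{b,c,d} | -c-> q3
  q3 = c.0\{b,c,d} | -c-> q4
  q4 = 0\{b,c,d} | (no moves)
Executing dbca from P (initial set {p0}):
  [1] d ⇒ {p1}
  [2] b ⇒ {p2}
  [3] c ⇒ {p3}
  [4] a ⇒ {p4}
  — P admits the full trace.
Executing dbca from Q (initial set {q0}):
  [1] d ⇒ {q1}
  [2] b ⇒ {q2}
  [3] c ⇒ {q3}
  [4] a ⇒ no successor for Q

dbca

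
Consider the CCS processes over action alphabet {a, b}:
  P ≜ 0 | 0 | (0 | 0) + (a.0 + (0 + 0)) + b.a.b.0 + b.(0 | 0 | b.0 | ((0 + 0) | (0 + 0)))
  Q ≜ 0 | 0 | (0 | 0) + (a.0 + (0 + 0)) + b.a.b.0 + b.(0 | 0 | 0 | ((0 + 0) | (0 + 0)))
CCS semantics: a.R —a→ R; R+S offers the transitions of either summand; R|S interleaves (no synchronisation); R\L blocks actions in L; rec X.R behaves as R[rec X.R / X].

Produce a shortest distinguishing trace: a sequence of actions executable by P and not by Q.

LTS(P): 6 reachable states
  s0 = 0 | 0 | (0 | 0) + (a.0 + (0 + 0)) + b.a.b.0 + b.(0 | 0 | b.0 | ((0 + 0) | (0 + 0))) | --a--▸ s1, --b--▸ s2, --b--▸ s3
  s1 = 0 | ·
  s2 = 0 | 0 | b.0 | ((0 + 0) | (0 + 0)) | --b--▸ s4
  s3 = a.b.0 | --a--▸ s5
  s4 = 0 | 0 | 0 | ((0 + 0) | (0 + 0)) | ·
  s5 = b.0 | --b--▸ s1
LTS(Q): 5 reachable states
  t0 = 0 | 0 | (0 | 0) + (a.0 + (0 + 0)) + b.a.b.0 + b.(0 | 0 | 0 | ((0 + 0) | (0 + 0))) | --a--▸ t1, --b--▸ t2, --b--▸ t3
  t1 = 0 | ·
  t2 = 0 | 0 | 0 | ((0 + 0) | (0 + 0)) | ·
  t3 = a.b.0 | --a--▸ t4
  t4 = b.0 | --b--▸ t1
Trace ⟨bb⟩ through P, begin at {s0}:
  step 1 (b): {s2, s3}
  step 2 (b): {s4}
  P completes σ.
Trace ⟨bb⟩ through Q, begin at {t0}:
  step 1 (b): {t2, t3}
  step 2 (b): ∅ (Q stuck)

bb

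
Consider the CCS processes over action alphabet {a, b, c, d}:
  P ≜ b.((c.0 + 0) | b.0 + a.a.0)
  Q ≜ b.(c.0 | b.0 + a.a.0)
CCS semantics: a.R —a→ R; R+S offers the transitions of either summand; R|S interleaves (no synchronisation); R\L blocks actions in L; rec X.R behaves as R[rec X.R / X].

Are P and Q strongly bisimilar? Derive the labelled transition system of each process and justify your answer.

bisimilar

Reachable graph of P (7 states):
  u0 = b.((c.0 + 0) | b.0 + a.a.0) :: —b→ u1
  u1 = (c.0 + 0) | b.0 + a.a.0 :: —a→ u2, —b→ u3, —c→ u4
  u2 = a.0 :: —a→ u5
  u3 = (c.0 + 0) | 0 :: —c→ u6
  u4 = 0 | b.0 :: —b→ u6
  u5 = 0 :: stopped
  u6 = 0 | 0 :: stopped
Reachable graph of Q (7 states):
  v0 = b.(c.0 | b.0 + a.a.0) :: —b→ v1
  v1 = c.0 | b.0 + a.a.0 :: —a→ v2, —b→ v3, —c→ v4
  v2 = a.0 :: —a→ v5
  v3 = c.0 | 0 :: —c→ v6
  v4 = 0 | b.0 :: —b→ v6
  v5 = 0 :: stopped
  v6 = 0 | 0 :: stopped
Partition-refinement fixed point:
  B0 = {u0, v0}
  B1 = {u1, v1}
  B2 = {u4, v4}
  B3 = {u5, u6, v5, v6}
  B4 = {u2, v2}
  B5 = {u3, v3}
u0 ∈ B0, v0 ∈ B0 → same block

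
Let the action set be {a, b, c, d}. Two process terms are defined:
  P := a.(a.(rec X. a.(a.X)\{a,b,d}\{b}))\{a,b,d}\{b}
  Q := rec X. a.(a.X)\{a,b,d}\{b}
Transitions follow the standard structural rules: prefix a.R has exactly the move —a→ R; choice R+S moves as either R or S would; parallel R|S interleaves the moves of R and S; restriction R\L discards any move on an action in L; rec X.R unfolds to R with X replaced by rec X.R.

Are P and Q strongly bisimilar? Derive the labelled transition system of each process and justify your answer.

P ~ Q

P's transition system — 2 states:
  s0 = a.(a.(rec X. a.(a.X)\{a,b,d}\{b}))\{a,b,d}\{b} | ··a··> s1
  s1 = (a.(rec X. a.(a.X)\{a,b,d}\{b}))\{a,b,d}\{b} | deadlocked
Q's transition system — 2 states:
  t0 = rec X. a.(a.X)\{a,b,d}\{b} | ··a··> t1
  t1 = (a.(rec X. a.(a.X)\{a,b,d}\{b}))\{a,b,d}\{b} | deadlocked
Partition-refinement fixed point:
  B0 = {s0, t0}
  B1 = {s1, t1}
s0 ∈ B0, t0 ∈ B0 → same block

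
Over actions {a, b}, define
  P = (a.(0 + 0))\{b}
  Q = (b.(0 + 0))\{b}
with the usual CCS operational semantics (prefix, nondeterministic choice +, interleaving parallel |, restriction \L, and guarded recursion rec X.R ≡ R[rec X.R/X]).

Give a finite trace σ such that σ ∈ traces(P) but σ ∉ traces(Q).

LTS(P): 2 reachable states
  s0 = (a.(0 + 0))\{b} → -a-> s1
  s1 = (0 + 0)\{b} → (no moves)
LTS(Q): 1 reachable states
  t0 = (b.(0 + 0))\{b} → (no moves)
Run σ = ⟨a⟩ on P: start {s0}
  after a @ step 1: {s1}
  ✓ P
Run σ = ⟨a⟩ on Q: start {t0}
  after a @ step 1: ∅  — Q cannot continue

a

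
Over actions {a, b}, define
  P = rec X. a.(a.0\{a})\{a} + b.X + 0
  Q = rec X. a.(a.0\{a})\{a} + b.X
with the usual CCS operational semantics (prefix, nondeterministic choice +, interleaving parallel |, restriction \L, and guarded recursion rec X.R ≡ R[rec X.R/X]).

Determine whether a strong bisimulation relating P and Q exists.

Reachable graph of P (2 states):
  p0 = rec X. a.(a.0\{a})\{a} + b.X + 0 | =a=> p1, =b=> p0
  p1 = (a.0\{a})\{a} | stopped
Reachable graph of Q (2 states):
  q0 = rec X. a.(a.0\{a})\{a} + b.X | =a=> q1, =b=> q0
  q1 = (a.0\{a})\{a} | stopped
Coarsest stable partition (strong bisimilarity classes):
  B0 = {p0, q0}
  B1 = {p1, q1}
p0 ∈ B0, q0 ∈ B0 → same block

P ~ Q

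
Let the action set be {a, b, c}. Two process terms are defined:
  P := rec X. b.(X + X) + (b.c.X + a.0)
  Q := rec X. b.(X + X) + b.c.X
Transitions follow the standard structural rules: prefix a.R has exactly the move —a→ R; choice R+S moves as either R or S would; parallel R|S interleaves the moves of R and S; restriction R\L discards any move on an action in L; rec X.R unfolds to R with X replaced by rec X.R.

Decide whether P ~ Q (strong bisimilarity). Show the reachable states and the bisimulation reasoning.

LTS(P): 4 reachable states
  m0 = rec X. b.(X + X) + (b.c.X + a.0) :: --a--▸ m1, --b--▸ m2, --b--▸ m3
  m1 = 0 :: deadlocked
  m2 = (rec X. b.(X + X) + (b.c.X + a.0)) + (rec X. b.(X + X) + (b.c.X + a.0)) :: --a--▸ m1, --b--▸ m2, --b--▸ m3
  m3 = c.(rec X. b.(X + X) + (b.c.X + a.0)) :: --c--▸ m0
LTS(Q): 3 reachable states
  n0 = rec X. b.(X + X) + b.c.X :: --b--▸ n1, --b--▸ n2
  n1 = (rec X. b.(X + X) + b.c.X) + (rec X. b.(X + X) + b.c.X) :: --b--▸ n1, --b--▸ n2
  n2 = c.(rec X. b.(X + X) + b.c.X) :: --c--▸ n0
Bisimilarity quotient blocks:
  B0 = {m0, m2}
  B1 = {m1}
  B2 = {m3}
  B3 = {n0, n1}
  B4 = {n2}
m0 ∈ B0, n0 ∈ B3 → different blocks

NO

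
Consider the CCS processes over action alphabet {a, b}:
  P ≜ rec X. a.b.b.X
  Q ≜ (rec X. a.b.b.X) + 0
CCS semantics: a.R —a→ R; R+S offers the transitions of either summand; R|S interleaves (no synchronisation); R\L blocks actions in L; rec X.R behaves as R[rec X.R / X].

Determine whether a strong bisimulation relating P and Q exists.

P ~ Q

Reachable graph of P (3 states):
  u0 = rec X. a.b.b.X has moves -a-> u1
  u1 = b.b.(rec X. a.b.b.X) has moves -b-> u2
  u2 = b.(rec X. a.b.b.X) has moves -b-> u0
Reachable graph of Q (4 states):
  v0 = (rec X. a.b.b.X) + 0 has moves -a-> v1
  v1 = b.b.(rec X. a.b.b.X) has moves -b-> v2
  v2 = b.(rec X. a.b.b.X) has moves -b-> v3
  v3 = rec X. a.b.b.X has moves -a-> v1
Partition-refinement fixed point:
  B0 = {u0, v0, v3}
  B1 = {u1, v1}
  B2 = {u2, v2}
u0 ∈ B0, v0 ∈ B0 → same block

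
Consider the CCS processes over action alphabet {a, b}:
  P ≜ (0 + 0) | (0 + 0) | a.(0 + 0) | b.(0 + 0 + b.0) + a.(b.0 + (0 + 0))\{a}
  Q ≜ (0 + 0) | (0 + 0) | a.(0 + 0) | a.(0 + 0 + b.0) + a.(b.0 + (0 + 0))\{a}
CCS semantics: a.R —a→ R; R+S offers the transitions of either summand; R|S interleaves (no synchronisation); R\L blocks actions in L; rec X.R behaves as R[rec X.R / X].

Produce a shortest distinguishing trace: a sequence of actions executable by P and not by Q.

LTS(P): 8 reachable states
  u0 = (0 + 0) | (0 + 0) | a.(0 + 0) | b.(0 + 0 + b.0) + a.(b.0 + (0 + 0))\{a} → ··a··> u1, ··a··> u2, ··b··> u3
  u1 = (0 + 0) | (0 + 0) | (0 + 0) | b.(0 + 0 + b.0) → ··b··> u4
  u2 = (b.0 + (0 + 0))\{a} → ··b··> u5
  u3 = (0 + 0) | (0 + 0) | a.(0 + 0) | (0 + 0 + b.0) → ··a··> u4, ··b··> u6
  u4 = (0 + 0) | (0 + 0) | (0 + 0) | (0 + 0 + b.0) → ··b··> u7
  u5 = 0\{a} → deadlocked
  u6 = (0 + 0) | (0 + 0) | a.(0 + 0) | 0 → ··a··> u7
  u7 = (0 + 0) | (0 + 0) | (0 + 0) | 0 → deadlocked
LTS(Q): 8 reachable states
  v0 = (0 + 0) | (0 + 0) | a.(0 + 0) | a.(0 + 0 + b.0) + a.(b.0 + (0 + 0))\{a} → ··a··> v1, ··a··> v2, ··a··> v3
  v1 = (0 + 0) | (0 + 0) | (0 + 0) | a.(0 + 0 + b.0) → ··a··> v4
  v2 = (0 + 0) | (0 + 0) | a.(0 + 0) | (0 + 0 + b.0) → ··a··> v4, ··b··> v5
  v3 = (b.0 + (0 + 0))\{a} → ··b··> v6
  v4 = (0 + 0) | (0 + 0) | (0 + 0) | (0 + 0 + b.0) → ··b··> v7
  v5 = (0 + 0) | (0 + 0) | a.(0 + 0) | 0 → ··a··> v7
  v6 = 0\{a} → deadlocked
  v7 = (0 + 0) | (0 + 0) | (0 + 0) | 0 → deadlocked
Trace ⟨b⟩ through P, begin at {u0}:
  step 1 (b): {u3}
  — P admits the full trace.
Trace ⟨b⟩ through Q, begin at {v0}:
  step 1 (b): ∅ (Q stuck)

b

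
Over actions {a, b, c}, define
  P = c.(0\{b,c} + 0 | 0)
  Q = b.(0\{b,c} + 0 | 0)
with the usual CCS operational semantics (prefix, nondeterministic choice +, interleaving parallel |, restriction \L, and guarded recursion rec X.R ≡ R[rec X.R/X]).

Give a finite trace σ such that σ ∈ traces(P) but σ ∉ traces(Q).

c

LTS(P): 2 reachable states
  p0 = c.(0\{b,c} + 0 | 0) has moves --c--▸ p1
  p1 = 0\{b,c} + 0 | 0 has moves (no moves)
LTS(Q): 2 reachable states
  q0 = b.(0\{b,c} + 0 | 0) has moves --b--▸ q1
  q1 = 0\{b,c} + 0 | 0 has moves (no moves)
Run σ = ⟨c⟩ on P: start {p0}
  step 1 (c): {p1}
  — P admits the full trace.
Run σ = ⟨c⟩ on Q: start {q0}
  step 1 (c): ∅  — Q cannot continue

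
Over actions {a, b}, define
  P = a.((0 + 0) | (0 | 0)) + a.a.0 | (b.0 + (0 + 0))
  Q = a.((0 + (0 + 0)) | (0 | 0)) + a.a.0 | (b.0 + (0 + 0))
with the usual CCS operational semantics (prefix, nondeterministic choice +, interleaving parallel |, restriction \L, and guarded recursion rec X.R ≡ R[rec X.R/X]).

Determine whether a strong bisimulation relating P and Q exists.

P's transition system — 7 states:
  m0 = a.((0 + 0) | (0 | 0)) + a.a.0 | (b.0 + (0 + 0)) has moves -a-> m1, -a-> m2, -b-> m3
  m1 = (0 + 0) | (0 | 0) has moves deadlocked
  m2 = a.0 | (b.0 + (0 + 0)) has moves -a-> m4, -b-> m5
  m3 = a.a.0 | 0 has moves -a-> m5
  m4 = 0 | (b.0 + (0 + 0)) has moves -b-> m6
  m5 = a.0 | 0 has moves -a-> m6
  m6 = 0 | 0 has moves deadlocked
Q's transition system — 7 states:
  n0 = a.((0 + (0 + 0)) | (0 | 0)) + a.a.0 | (b.0 + (0 + 0)) has moves -a-> n1, -a-> n2, -b-> n3
  n1 = (0 + (0 + 0)) | (0 | 0) has moves deadlocked
  n2 = a.0 | (b.0 + (0 + 0)) has moves -a-> n4, -b-> n5
  n3 = a.a.0 | 0 has moves -a-> n5
  n4 = 0 | (b.0 + (0 + 0)) has moves -b-> n6
  n5 = a.0 | 0 has moves -a-> n6
  n6 = 0 | 0 has moves deadlocked
Bisimilarity quotient blocks:
  B0 = {m0, n0}
  B1 = {m2, n2}
  B2 = {m4, n4}
  B3 = {m1, m6, n1, n6}
  B4 = {m5, n5}
  B5 = {m3, n3}
m0 ∈ B0, n0 ∈ B0 → same block

bisimilar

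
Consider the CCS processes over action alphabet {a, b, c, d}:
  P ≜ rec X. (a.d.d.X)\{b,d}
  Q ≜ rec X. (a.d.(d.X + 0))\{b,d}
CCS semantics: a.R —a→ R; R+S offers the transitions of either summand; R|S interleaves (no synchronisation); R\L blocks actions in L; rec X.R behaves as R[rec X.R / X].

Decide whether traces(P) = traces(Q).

traces(P) = traces(Q)

LTS(P): 2 reachable states
  u0 = rec X. (a.d.d.X)\{b,d} | --a--▸ u1
  u1 = (d.d.(rec X. (a.d.d.X)\{b,d}))\{b,d} | ∅
LTS(Q): 2 reachable states
  v0 = rec X. (a.d.(d.X + 0))\{b,d} | --a--▸ v1
  v1 = (d.(d.(rec X. (a.d.(d.X + 0))\{b,d}) + 0))\{b,d} | ∅
Bisimilarity quotient blocks:
  B0 = {u0, v0}
  B1 = {u1, v1}
u0 ∈ B0, v0 ∈ B0 → same block
Bisimilar ⇒ trace-equivalent.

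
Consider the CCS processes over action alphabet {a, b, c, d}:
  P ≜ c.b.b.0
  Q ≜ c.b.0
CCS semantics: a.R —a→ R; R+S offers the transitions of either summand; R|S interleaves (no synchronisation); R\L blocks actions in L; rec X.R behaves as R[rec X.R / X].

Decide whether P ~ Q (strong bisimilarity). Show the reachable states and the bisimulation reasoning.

LTS(P): 4 reachable states
  s0 = c.b.b.0 :: -c-> s1
  s1 = b.b.0 :: -b-> s2
  s2 = b.0 :: -b-> s3
  s3 = 0 :: stopped
LTS(Q): 3 reachable states
  t0 = c.b.0 :: -c-> t1
  t1 = b.0 :: -b-> t2
  t2 = 0 :: stopped
Coarsest stable partition (strong bisimilarity classes):
  B0 = {s0}
  B1 = {s1}
  B2 = {s2, t1}
  B3 = {s3, t2}
  B4 = {t0}
s0 ∈ B0, t0 ∈ B4 → different blocks

NO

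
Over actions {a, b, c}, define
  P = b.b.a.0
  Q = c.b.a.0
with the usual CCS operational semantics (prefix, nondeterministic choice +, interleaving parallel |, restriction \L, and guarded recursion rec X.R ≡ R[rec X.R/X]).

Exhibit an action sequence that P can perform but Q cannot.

b

P's transition system — 4 states:
  s0 = b.b.a.0 ⊢ =b=> s1
  s1 = b.a.0 ⊢ =b=> s2
  s2 = a.0 ⊢ =a=> s3
  s3 = 0 ⊢ (no moves)
Q's transition system — 4 states:
  t0 = c.b.a.0 ⊢ =c=> t1
  t1 = b.a.0 ⊢ =b=> t2
  t2 = a.0 ⊢ =a=> t3
  t3 = 0 ⊢ (no moves)
Executing b from P (initial set {s0}):
  [1] b ⇒ {s1}
  P completes σ.
Executing b from Q (initial set {t0}):
  [1] b ⇒ no successor for Q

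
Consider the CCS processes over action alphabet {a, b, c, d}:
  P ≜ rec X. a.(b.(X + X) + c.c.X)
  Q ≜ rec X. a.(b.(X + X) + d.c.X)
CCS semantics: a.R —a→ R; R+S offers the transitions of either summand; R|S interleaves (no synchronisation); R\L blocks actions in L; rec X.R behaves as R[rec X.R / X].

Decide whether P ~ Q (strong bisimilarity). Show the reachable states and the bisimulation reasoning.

NO

LTS(P): 4 reachable states
  m0 = rec X. a.(b.(X + X) + c.c.X) | —a→ m1
  m1 = b.((rec X. a.(b.(X + X) + c.c.X)) + (rec X. a.(b.(X + X) + c.c.X))) + c.c.(rec X. a.(b.(X + X) + c.c.X)) | —b→ m2, —c→ m3
  m2 = (rec X. a.(b.(X + X) + c.c.X)) + (rec X. a.(b.(X + X) + c.c.X)) | —a→ m1
  m3 = c.(rec X. a.(b.(X + X) + c.c.X)) | —c→ m0
LTS(Q): 4 reachable states
  n0 = rec X. a.(b.(X + X) + d.c.X) | —a→ n1
  n1 = b.((rec X. a.(b.(X + X) + d.c.X)) + (rec X. a.(b.(X + X) + d.c.X))) + d.c.(rec X. a.(b.(X + X) + d.c.X)) | —b→ n2, —d→ n3
  n2 = (rec X. a.(b.(X + X) + d.c.X)) + (rec X. a.(b.(X + X) + d.c.X)) | —a→ n1
  n3 = c.(rec X. a.(b.(X + X) + d.c.X)) | —c→ n0
Partition-refinement fixed point:
  B0 = {m0, m2}
  B1 = {m1}
  B2 = {m3}
  B3 = {n0, n2}
  B4 = {n1}
  B5 = {n3}
m0 ∈ B0, n0 ∈ B3 → different blocks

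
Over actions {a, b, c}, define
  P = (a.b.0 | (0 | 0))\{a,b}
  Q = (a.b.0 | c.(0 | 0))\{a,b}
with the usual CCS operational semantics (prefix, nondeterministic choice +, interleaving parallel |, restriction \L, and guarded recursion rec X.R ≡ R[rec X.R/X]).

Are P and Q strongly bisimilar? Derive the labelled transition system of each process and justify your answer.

not bisimilar

Reachable graph of P (1 states):
  s0 = (a.b.0 | (0 | 0))\{a,b} :: ∅
Reachable graph of Q (2 states):
  t0 = (a.b.0 | c.(0 | 0))\{a,b} :: —c→ t1
  t1 = (a.b.0 | (0 | 0))\{a,b} :: ∅
Coarsest stable partition (strong bisimilarity classes):
  B0 = {s0, t1}
  B1 = {t0}
s0 ∈ B0, t0 ∈ B1 → different blocks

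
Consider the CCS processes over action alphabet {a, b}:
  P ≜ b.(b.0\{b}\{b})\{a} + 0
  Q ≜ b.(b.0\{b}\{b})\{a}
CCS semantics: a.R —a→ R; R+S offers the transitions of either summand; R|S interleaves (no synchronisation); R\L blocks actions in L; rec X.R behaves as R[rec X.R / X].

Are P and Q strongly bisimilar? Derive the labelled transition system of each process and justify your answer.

Reachable graph of P (3 states):
  m0 = b.(b.0\{b}\{b})\{a} + 0 → -b-> m1
  m1 = (b.0\{b}\{b})\{a} → -b-> m2
  m2 = 0\{b}\{b}\{a} → ·
Reachable graph of Q (3 states):
  n0 = b.(b.0\{b}\{b})\{a} → -b-> n1
  n1 = (b.0\{b}\{b})\{a} → -b-> n2
  n2 = 0\{b}\{b}\{a} → ·
Bisimilarity quotient blocks:
  B0 = {m0, n0}
  B1 = {m1, n1}
  B2 = {m2, n2}
m0 ∈ B0, n0 ∈ B0 → same block

YES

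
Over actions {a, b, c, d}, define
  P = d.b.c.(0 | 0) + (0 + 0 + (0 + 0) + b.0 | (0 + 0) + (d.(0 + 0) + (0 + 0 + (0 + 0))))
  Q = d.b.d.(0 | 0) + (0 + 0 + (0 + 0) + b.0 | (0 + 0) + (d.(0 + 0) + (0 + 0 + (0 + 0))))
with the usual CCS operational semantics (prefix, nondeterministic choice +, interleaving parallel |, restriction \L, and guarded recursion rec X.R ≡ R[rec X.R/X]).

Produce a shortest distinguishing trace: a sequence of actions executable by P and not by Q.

Reachable graph of P (6 states):
  p0 = d.b.c.(0 | 0) + (0 + 0 + (0 + 0) + b.0 | (0 + 0) + (d.(0 + 0) + (0 + 0 + (0 + 0)))) | --b--▸ p1, --d--▸ p2, --d--▸ p3
  p1 = 0 | (0 + 0) | stopped
  p2 = 0 + 0 | stopped
  p3 = b.c.(0 | 0) | --b--▸ p4
  p4 = c.(0 | 0) | --c--▸ p5
  p5 = 0 | 0 | stopped
Reachable graph of Q (6 states):
  q0 = d.b.d.(0 | 0) + (0 + 0 + (0 + 0) + b.0 | (0 + 0) + (d.(0 + 0) + (0 + 0 + (0 + 0)))) | --b--▸ q1, --d--▸ q2, --d--▸ q3
  q1 = 0 | (0 + 0) | stopped
  q2 = 0 + 0 | stopped
  q3 = b.d.(0 | 0) | --b--▸ q4
  q4 = d.(0 | 0) | --d--▸ q5
  q5 = 0 | 0 | stopped
Trace ⟨dbc⟩ through P, begin at {p0}:
  after d @ step 1: {p2, p3}
  after b @ step 2: {p4}
  after c @ step 3: {p5}
  ✓ P
Trace ⟨dbc⟩ through Q, begin at {q0}:
  after d @ step 1: {q2, q3}
  after b @ step 2: {q4}
  after c @ step 3: ∅ (Q stuck)

dbc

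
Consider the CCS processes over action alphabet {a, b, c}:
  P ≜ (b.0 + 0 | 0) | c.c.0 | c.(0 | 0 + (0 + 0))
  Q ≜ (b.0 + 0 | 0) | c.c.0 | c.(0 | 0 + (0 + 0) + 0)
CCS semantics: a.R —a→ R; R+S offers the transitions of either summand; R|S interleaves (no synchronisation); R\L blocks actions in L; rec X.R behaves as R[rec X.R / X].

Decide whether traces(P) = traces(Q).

YES

P's transition system — 12 states:
  s0 = (b.0 + 0 | 0) | c.c.0 | c.(0 | 0 + (0 + 0)) :: --b--▸ s1, --c--▸ s2, --c--▸ s3
  s1 = 0 | c.c.0 | c.(0 | 0 + (0 + 0)) :: --c--▸ s4, --c--▸ s5
  s2 = (b.0 + 0 | 0) | c.0 | c.(0 | 0 + (0 + 0)) :: --b--▸ s4, --c--▸ s6, --c--▸ s7
  s3 = (b.0 + 0 | 0) | c.c.0 | (0 | 0 + (0 + 0)) :: --b--▸ s5, --c--▸ s7
  s4 = 0 | c.0 | c.(0 | 0 + (0 + 0)) :: --c--▸ s8, --c--▸ s9
  s5 = 0 | c.c.0 | (0 | 0 + (0 + 0)) :: --c--▸ s9
  s6 = (b.0 + 0 | 0) | 0 | c.(0 | 0 + (0 + 0)) :: --b--▸ s8, --c--▸ s10
  s7 = (b.0 + 0 | 0) | c.0 | (0 | 0 + (0 + 0)) :: --b--▸ s9, --c--▸ s10
  s8 = 0 | 0 | c.(0 | 0 + (0 + 0)) :: --c--▸ s11
  s9 = 0 | c.0 | (0 | 0 + (0 + 0)) :: --c--▸ s11
  s10 = (b.0 + 0 | 0) | 0 | (0 | 0 + (0 + 0)) :: --b--▸ s11
  s11 = 0 | 0 | (0 | 0 + (0 + 0)) :: ∅
Q's transition system — 12 states:
  t0 = (b.0 + 0 | 0) | c.c.0 | c.(0 | 0 + (0 + 0) + 0) :: --b--▸ t1, --c--▸ t2, --c--▸ t3
  t1 = 0 | c.c.0 | c.(0 | 0 + (0 + 0) + 0) :: --c--▸ t4, --c--▸ t5
  t2 = (b.0 + 0 | 0) | c.0 | c.(0 | 0 + (0 + 0) + 0) :: --b--▸ t4, --c--▸ t6, --c--▸ t7
  t3 = (b.0 + 0 | 0) | c.c.0 | (0 | 0 + (0 + 0) + 0) :: --b--▸ t5, --c--▸ t7
  t4 = 0 | c.0 | c.(0 | 0 + (0 + 0) + 0) :: --c--▸ t8, --c--▸ t9
  t5 = 0 | c.c.0 | (0 | 0 + (0 + 0) + 0) :: --c--▸ t9
  t6 = (b.0 + 0 | 0) | 0 | c.(0 | 0 + (0 + 0) + 0) :: --b--▸ t8, --c--▸ t10
  t7 = (b.0 + 0 | 0) | c.0 | (0 | 0 + (0 + 0) + 0) :: --b--▸ t9, --c--▸ t10
  t8 = 0 | 0 | c.(0 | 0 + (0 + 0) + 0) :: --c--▸ t11
  t9 = 0 | c.0 | (0 | 0 + (0 + 0) + 0) :: --c--▸ t11
  t10 = (b.0 + 0 | 0) | 0 | (0 | 0 + (0 + 0) + 0) :: --b--▸ t11
  t11 = 0 | 0 | (0 | 0 + (0 + 0) + 0) :: ∅
Partition-refinement fixed point:
  B0 = {s0, t0}
  B1 = {s2, s3, t2, t3}
  B2 = {s4, s5, t4, t5}
  B3 = {s8, s9, t8, t9}
  B4 = {s11, t11}
  B5 = {s6, s7, t6, t7}
  B6 = {s10, t10}
  B7 = {s1, t1}
s0 ∈ B0, t0 ∈ B0 → same block
Bisimilar ⇒ trace-equivalent.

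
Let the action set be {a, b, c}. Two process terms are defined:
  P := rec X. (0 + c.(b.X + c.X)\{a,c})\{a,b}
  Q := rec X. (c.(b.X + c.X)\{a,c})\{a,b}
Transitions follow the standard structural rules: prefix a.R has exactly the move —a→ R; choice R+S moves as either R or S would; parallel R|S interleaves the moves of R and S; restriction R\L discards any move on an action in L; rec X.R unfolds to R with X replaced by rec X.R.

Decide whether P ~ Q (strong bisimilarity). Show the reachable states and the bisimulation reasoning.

bisimilar

Reachable graph of P (2 states):
  m0 = rec X. (0 + c.(b.X + c.X)\{a,c})\{a,b} ⊢ ··c··> m1
  m1 = (b.(rec X. (0 + c.(b.X + c.X)\{a,c})\{a,b}) + c.(rec X. (0 + c.(b.X + c.X)\{a,c})\{a,b}))\{a,c}\{a,b} ⊢ deadlocked
Reachable graph of Q (2 states):
  n0 = rec X. (c.(b.X + c.X)\{a,c})\{a,b} ⊢ ··c··> n1
  n1 = (b.(rec X. (c.(b.X + c.X)\{a,c})\{a,b}) + c.(rec X. (c.(b.X + c.X)\{a,c})\{a,b}))\{a,c}\{a,b} ⊢ deadlocked
Coarsest stable partition (strong bisimilarity classes):
  B0 = {m0, n0}
  B1 = {m1, n1}
m0 ∈ B0, n0 ∈ B0 → same block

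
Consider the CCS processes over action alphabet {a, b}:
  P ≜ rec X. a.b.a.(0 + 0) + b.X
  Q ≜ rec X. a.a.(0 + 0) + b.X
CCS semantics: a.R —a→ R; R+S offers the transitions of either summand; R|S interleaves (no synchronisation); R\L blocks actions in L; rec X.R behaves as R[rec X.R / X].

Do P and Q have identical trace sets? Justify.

NO — witness ⟨ab⟩

P's transition system — 4 states:
  s0 = rec X. a.b.a.(0 + 0) + b.X :: --a--▸ s1, --b--▸ s0
  s1 = b.a.(0 + 0) :: --b--▸ s2
  s2 = a.(0 + 0) :: --a--▸ s3
  s3 = 0 + 0 :: (no moves)
Q's transition system — 3 states:
  t0 = rec X. a.a.(0 + 0) + b.X :: --a--▸ t1, --b--▸ t0
  t1 = a.(0 + 0) :: --a--▸ t2
  t2 = 0 + 0 :: (no moves)
Trace ⟨ab⟩ through P, begin at {s0}:
  [1] a ⇒ {s1}
  [2] b ⇒ {s2}
  ✓ P
Trace ⟨ab⟩ through Q, begin at {t0}:
  [1] a ⇒ {t1}
  [2] b ⇒ ∅  — Q cannot continue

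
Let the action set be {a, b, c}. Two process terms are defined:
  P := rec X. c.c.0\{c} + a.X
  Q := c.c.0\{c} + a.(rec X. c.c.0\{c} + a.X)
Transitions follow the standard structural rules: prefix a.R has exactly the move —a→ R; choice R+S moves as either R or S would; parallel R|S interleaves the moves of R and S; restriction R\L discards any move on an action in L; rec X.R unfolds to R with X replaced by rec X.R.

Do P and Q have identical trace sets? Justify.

YES

LTS(P): 3 reachable states
  m0 = rec X. c.c.0\{c} + a.X | -a-> m0, -c-> m1
  m1 = c.0\{c} | -c-> m2
  m2 = 0\{c} | stopped
LTS(Q): 4 reachable states
  n0 = c.c.0\{c} + a.(rec X. c.c.0\{c} + a.X) | -a-> n1, -c-> n2
  n1 = rec X. c.c.0\{c} + a.X | -a-> n1, -c-> n2
  n2 = c.0\{c} | -c-> n3
  n3 = 0\{c} | stopped
Partition-refinement fixed point:
  B0 = {m0, n0, n1}
  B1 = {m1, n2}
  B2 = {m2, n3}
m0 ∈ B0, n0 ∈ B0 → same block
Bisimilar ⇒ trace-equivalent.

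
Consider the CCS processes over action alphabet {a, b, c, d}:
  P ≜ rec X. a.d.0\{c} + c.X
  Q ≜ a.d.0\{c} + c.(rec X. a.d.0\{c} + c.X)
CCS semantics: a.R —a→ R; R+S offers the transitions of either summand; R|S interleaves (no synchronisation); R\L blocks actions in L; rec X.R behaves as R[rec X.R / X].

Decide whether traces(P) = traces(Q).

YES

Reachable graph of P (3 states):
  m0 = rec X. a.d.0\{c} + c.X → =a=> m1, =c=> m0
  m1 = d.0\{c} → =d=> m2
  m2 = 0\{c} → ∅
Reachable graph of Q (4 states):
  n0 = a.d.0\{c} + c.(rec X. a.d.0\{c} + c.X) → =a=> n1, =c=> n2
  n1 = d.0\{c} → =d=> n3
  n2 = rec X. a.d.0\{c} + c.X → =a=> n1, =c=> n2
  n3 = 0\{c} → ∅
Bisimilarity quotient blocks:
  B0 = {m0, n0, n2}
  B1 = {m1, n1}
  B2 = {m2, n3}
m0 ∈ B0, n0 ∈ B0 → same block
Bisimilar ⇒ trace-equivalent.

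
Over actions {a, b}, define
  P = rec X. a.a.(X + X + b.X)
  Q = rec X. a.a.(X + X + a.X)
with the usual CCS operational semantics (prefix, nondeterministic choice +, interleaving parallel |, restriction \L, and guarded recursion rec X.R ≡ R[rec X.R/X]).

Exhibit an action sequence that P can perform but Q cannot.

Reachable graph of P (3 states):
  p0 = rec X. a.a.(X + X + b.X) :: ··a··> p1
  p1 = a.((rec X. a.a.(X + X + b.X)) + (rec X. a.a.(X + X + b.X)) + b.(rec X. a.a.(X + X + b.X))) :: ··a··> p2
  p2 = (rec X. a.a.(X + X + b.X)) + (rec X. a.a.(X + X + b.X)) + b.(rec X. a.a.(X + X + b.X)) :: ··a··> p1, ··b··> p0
Reachable graph of Q (3 states):
  q0 = rec X. a.a.(X + X + a.X) :: ··a··> q1
  q1 = a.((rec X. a.a.(X + X + a.X)) + (rec X. a.a.(X + X + a.X)) + a.(rec X. a.a.(X + X + a.X))) :: ··a··> q2
  q2 = (rec X. a.a.(X + X + a.X)) + (rec X. a.a.(X + X + a.X)) + a.(rec X. a.a.(X + X + a.X)) :: ··a··> q0, ··a··> q1
Trace ⟨aab⟩ through P, begin at {p0}:
  [1] a ⇒ {p1}
  [2] a ⇒ {p2}
  [3] b ⇒ {p0}
  P completes σ.
Trace ⟨aab⟩ through Q, begin at {q0}:
  [1] a ⇒ {q1}
  [2] a ⇒ {q2}
  [3] b ⇒ no successor for Q

aab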